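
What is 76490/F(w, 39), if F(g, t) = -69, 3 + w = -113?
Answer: -76490/69 ≈ -1108.6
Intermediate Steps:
w = -116 (w = -3 - 113 = -116)
76490/F(w, 39) = 76490/(-69) = 76490*(-1/69) = -76490/69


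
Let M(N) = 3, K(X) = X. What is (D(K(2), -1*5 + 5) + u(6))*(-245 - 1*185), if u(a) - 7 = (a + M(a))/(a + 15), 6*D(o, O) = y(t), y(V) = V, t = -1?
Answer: -65575/21 ≈ -3122.6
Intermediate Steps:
D(o, O) = -⅙ (D(o, O) = (⅙)*(-1) = -⅙)
u(a) = 7 + (3 + a)/(15 + a) (u(a) = 7 + (a + 3)/(a + 15) = 7 + (3 + a)/(15 + a))
(D(K(2), -1*5 + 5) + u(6))*(-245 - 1*185) = (-⅙ + 4*(27 + 2*6)/(15 + 6))*(-245 - 1*185) = (-⅙ + 4*(27 + 12)/21)*(-245 - 185) = (-⅙ + 4*(1/21)*39)*(-430) = (-⅙ + 52/7)*(-430) = (305/42)*(-430) = -65575/21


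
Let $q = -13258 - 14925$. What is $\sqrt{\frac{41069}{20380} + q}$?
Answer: $\frac{i \sqrt{2926203559745}}{10190} \approx 167.87 i$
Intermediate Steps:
$q = -28183$
$\sqrt{\frac{41069}{20380} + q} = \sqrt{\frac{41069}{20380} - 28183} = \sqrt{- \frac{574328471}{20380}} = \frac{i \sqrt{2926203559745}}{10190}$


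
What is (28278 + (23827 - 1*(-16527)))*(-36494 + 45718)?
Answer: 633061568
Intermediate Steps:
(28278 + (23827 - 1*(-16527)))*(-36494 + 45718) = (28278 + (23827 + 16527))*9224 = (28278 + 40354)*9224 = 68632*9224 = 633061568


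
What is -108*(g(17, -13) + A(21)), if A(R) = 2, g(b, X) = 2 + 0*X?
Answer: -432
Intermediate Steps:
g(b, X) = 2 (g(b, X) = 2 + 0 = 2)
-108*(g(17, -13) + A(21)) = -108*(2 + 2) = -108*4 = -432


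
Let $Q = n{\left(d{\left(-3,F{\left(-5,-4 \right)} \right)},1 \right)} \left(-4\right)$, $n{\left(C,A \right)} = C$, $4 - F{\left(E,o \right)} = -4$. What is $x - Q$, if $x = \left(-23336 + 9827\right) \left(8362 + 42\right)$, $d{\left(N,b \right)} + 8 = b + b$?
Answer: $-113529604$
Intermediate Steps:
$F{\left(E,o \right)} = 8$ ($F{\left(E,o \right)} = 4 - -4 = 4 + 4 = 8$)
$d{\left(N,b \right)} = -8 + 2 b$ ($d{\left(N,b \right)} = -8 + \left(b + b\right) = -8 + 2 b$)
$Q = -32$ ($Q = \left(-8 + 2 \cdot 8\right) \left(-4\right) = \left(-8 + 16\right) \left(-4\right) = 8 \left(-4\right) = -32$)
$x = -113529636$ ($x = \left(-13509\right) 8404 = -113529636$)
$x - Q = -113529636 - -32 = -113529636 + 32 = -113529604$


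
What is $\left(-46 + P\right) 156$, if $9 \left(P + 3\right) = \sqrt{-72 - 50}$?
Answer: $-7644 + \frac{52 i \sqrt{122}}{3} \approx -7644.0 + 191.45 i$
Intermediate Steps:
$P = -3 + \frac{i \sqrt{122}}{9}$ ($P = -3 + \frac{\sqrt{-72 - 50}}{9} = -3 + \frac{\sqrt{-122}}{9} = -3 + \frac{i \sqrt{122}}{9} \approx -3.0 + 1.2273 i$)
$\left(-46 + P\right) 156 = \left(-46 - \left(3 - \frac{i \sqrt{122}}{9}\right)\right) 156 = \left(-49 + \frac{i \sqrt{122}}{9}\right) 156 = -7644 + \frac{52 i \sqrt{122}}{3}$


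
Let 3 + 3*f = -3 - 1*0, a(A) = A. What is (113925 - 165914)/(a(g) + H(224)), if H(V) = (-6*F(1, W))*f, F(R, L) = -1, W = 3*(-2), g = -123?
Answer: 51989/135 ≈ 385.10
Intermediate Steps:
W = -6
f = -2 (f = -1 + (-3 - 1*0)/3 = -1 + (-3 + 0)/3 = -1 + (⅓)*(-3) = -1 - 1 = -2)
H(V) = -12 (H(V) = -6*(-1)*(-2) = 6*(-2) = -12)
(113925 - 165914)/(a(g) + H(224)) = (113925 - 165914)/(-123 - 12) = -51989/(-135) = -51989*(-1/135) = 51989/135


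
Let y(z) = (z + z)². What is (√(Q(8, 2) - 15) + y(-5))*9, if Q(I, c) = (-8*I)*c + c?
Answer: 900 + 9*I*√141 ≈ 900.0 + 106.87*I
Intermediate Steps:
Q(I, c) = c - 8*I*c (Q(I, c) = -8*I*c + c = c - 8*I*c)
y(z) = 4*z² (y(z) = (2*z)² = 4*z²)
(√(Q(8, 2) - 15) + y(-5))*9 = (√(2*(1 - 8*8) - 15) + 4*(-5)²)*9 = (√(2*(1 - 64) - 15) + 4*25)*9 = (√(2*(-63) - 15) + 100)*9 = (√(-126 - 15) + 100)*9 = (√(-141) + 100)*9 = (I*√141 + 100)*9 = (100 + I*√141)*9 = 900 + 9*I*√141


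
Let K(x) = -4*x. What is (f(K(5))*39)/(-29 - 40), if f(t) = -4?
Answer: 52/23 ≈ 2.2609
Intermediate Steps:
(f(K(5))*39)/(-29 - 40) = (-4*39)/(-29 - 40) = -156/(-69) = -156*(-1/69) = 52/23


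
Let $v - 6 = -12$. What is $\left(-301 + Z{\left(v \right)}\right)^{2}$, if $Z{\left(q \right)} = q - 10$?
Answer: $100489$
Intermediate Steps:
$v = -6$ ($v = 6 - 12 = -6$)
$Z{\left(q \right)} = -10 + q$
$\left(-301 + Z{\left(v \right)}\right)^{2} = \left(-301 - 16\right)^{2} = \left(-317\right)^{2} = 100489$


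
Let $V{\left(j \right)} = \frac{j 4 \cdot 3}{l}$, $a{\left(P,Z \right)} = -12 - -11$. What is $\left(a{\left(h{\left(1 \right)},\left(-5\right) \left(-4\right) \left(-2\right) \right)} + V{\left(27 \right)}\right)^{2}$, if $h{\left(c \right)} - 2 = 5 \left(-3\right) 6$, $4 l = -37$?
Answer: $\frac{1776889}{1369} \approx 1297.9$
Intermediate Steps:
$l = - \frac{37}{4}$ ($l = \frac{1}{4} \left(-37\right) = - \frac{37}{4} \approx -9.25$)
$h{\left(c \right)} = -88$ ($h{\left(c \right)} = 2 + 5 \left(-3\right) 6 = 2 - 90 = -88$)
$a{\left(P,Z \right)} = -1$ ($a{\left(P,Z \right)} = -12 + 11 = -1$)
$V{\left(j \right)} = - \frac{48 j}{37}$ ($V{\left(j \right)} = \frac{j 4 \cdot 3}{- \frac{37}{4}} = 4 j 3 \left(- \frac{4}{37}\right) = 12 j \left(- \frac{4}{37}\right) = - \frac{48 j}{37}$)
$\left(a{\left(h{\left(1 \right)},\left(-5\right) \left(-4\right) \left(-2\right) \right)} + V{\left(27 \right)}\right)^{2} = \left(-1 - \frac{1296}{37}\right)^{2} = \left(- \frac{1333}{37}\right)^{2} = \frac{1776889}{1369}$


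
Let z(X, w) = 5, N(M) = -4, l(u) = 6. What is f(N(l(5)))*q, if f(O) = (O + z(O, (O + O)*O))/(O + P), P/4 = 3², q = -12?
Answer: -3/8 ≈ -0.37500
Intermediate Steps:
P = 36 (P = 4*3² = 4*9 = 36)
f(O) = (5 + O)/(36 + O) (f(O) = (O + 5)/(O + 36) = (5 + O)/(36 + O))
f(N(l(5)))*q = ((5 - 4)/(36 - 4))*(-12) = (1/32)*(-12) = -3/8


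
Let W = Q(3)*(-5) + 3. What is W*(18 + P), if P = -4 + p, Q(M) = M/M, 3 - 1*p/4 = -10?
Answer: -132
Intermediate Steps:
p = 52 (p = 12 - 4*(-10) = 12 + 40 = 52)
Q(M) = 1
W = -2 (W = 1*(-5) + 3 = -5 + 3 = -2)
P = 48 (P = -4 + 52 = 48)
W*(18 + P) = -2*(18 + 48) = -2*66 = -132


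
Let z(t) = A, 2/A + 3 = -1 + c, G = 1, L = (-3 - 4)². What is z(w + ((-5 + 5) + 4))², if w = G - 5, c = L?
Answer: 4/2025 ≈ 0.0019753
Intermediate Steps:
L = 49 (L = (-7)² = 49)
c = 49
w = -4 (w = 1 - 5 = -4)
A = 2/45 (A = 2/(-3 + (-1 + 49)) = 2/(-3 + 48) = 2/45 ≈ 0.044444)
z(t) = 2/45
z(w + ((-5 + 5) + 4))² = (2/45)² = 4/2025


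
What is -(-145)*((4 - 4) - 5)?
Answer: -725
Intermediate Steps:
-(-145)*((4 - 4) - 5) = -(-145)*(0 - 5) = -(-145)*(-5) = -29*25 = -725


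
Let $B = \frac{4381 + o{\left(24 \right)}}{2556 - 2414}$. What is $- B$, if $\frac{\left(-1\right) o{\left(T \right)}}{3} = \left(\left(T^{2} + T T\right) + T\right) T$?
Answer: $\frac{80291}{142} \approx 565.43$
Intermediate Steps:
$o{\left(T \right)} = - 3 T \left(T + 2 T^{2}\right)$ ($o{\left(T \right)} = - 3 \left(\left(T^{2} + T T\right) + T\right) T = - 3 \left(\left(T^{2} + T^{2}\right) + T\right) T = - 3 \left(2 T^{2} + T\right) T = - 3 \left(T + 2 T^{2}\right) T = - 3 T \left(T + 2 T^{2}\right)$)
$B = - \frac{80291}{142}$ ($B = \frac{4381 + 24^{2} \left(-3 - 144\right)}{2556 - 2414} = \frac{4381 + 576 \left(-3 - 144\right)}{142} = \left(4381 + 576 \left(-147\right)\right) \frac{1}{142} = \left(4381 - 84672\right) \frac{1}{142} = \left(-80291\right) \frac{1}{142} = - \frac{80291}{142} \approx -565.43$)
$- B = \left(-1\right) \left(- \frac{80291}{142}\right) = \frac{80291}{142}$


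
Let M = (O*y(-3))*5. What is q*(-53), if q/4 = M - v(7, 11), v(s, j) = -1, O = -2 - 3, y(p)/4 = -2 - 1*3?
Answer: -106212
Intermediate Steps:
y(p) = -20 (y(p) = 4*(-2 - 1*3) = 4*(-2 - 3) = 4*(-5) = -20)
O = -5
M = 500 (M = -5*(-20)*5 = 100*5 = 500)
q = 2004 (q = 4*(500 - 1*(-1)) = 4*(500 + 1) = 4*501 = 2004)
q*(-53) = 2004*(-53) = -106212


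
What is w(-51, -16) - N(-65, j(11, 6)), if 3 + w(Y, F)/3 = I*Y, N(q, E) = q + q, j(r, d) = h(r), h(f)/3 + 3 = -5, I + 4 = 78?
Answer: -11201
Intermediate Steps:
I = 74 (I = -4 + 78 = 74)
h(f) = -24 (h(f) = -9 + 3*(-5) = -9 - 15 = -24)
j(r, d) = -24
N(q, E) = 2*q
w(Y, F) = -9 + 222*Y (w(Y, F) = -9 + 3*(74*Y) = -9 + 222*Y)
w(-51, -16) - N(-65, j(11, 6)) = (-9 + 222*(-51)) - 2*(-65) = (-9 - 11322) - 1*(-130) = -11331 + 130 = -11201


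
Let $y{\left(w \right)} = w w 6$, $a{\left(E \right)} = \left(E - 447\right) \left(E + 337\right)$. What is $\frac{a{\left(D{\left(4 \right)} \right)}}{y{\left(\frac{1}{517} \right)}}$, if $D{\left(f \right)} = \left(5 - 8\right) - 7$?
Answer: $- \frac{13314466957}{2} \approx -6.6572 \cdot 10^{9}$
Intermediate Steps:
$D{\left(f \right)} = -10$ ($D{\left(f \right)} = -3 - 7 = -10$)
$a{\left(E \right)} = \left(-447 + E\right) \left(337 + E\right)$
$y{\left(w \right)} = 6 w^{2}$ ($y{\left(w \right)} = w 6 w = 6 w^{2}$)
$\frac{a{\left(D{\left(4 \right)} \right)}}{y{\left(\frac{1}{517} \right)}} = \frac{-150639 + \left(-10\right)^{2} - -1100}{6 \left(\frac{1}{517}\right)^{2}} = \frac{-150639 + 100 + 1100}{6 \left(\frac{1}{517}\right)^{2}} = - \frac{149439}{6 \cdot \frac{1}{267289}} = - \frac{149439}{\frac{6}{267289}} = \left(-149439\right) \frac{267289}{6} = - \frac{13314466957}{2}$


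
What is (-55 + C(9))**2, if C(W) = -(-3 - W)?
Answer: 1849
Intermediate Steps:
C(W) = 3 + W
(-55 + C(9))**2 = (-55 + (3 + 9))**2 = (-55 + 12)**2 = (-43)**2 = 1849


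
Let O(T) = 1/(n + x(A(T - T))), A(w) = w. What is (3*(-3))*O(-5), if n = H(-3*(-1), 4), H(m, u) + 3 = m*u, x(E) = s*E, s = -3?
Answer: -1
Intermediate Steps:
x(E) = -3*E
H(m, u) = -3 + m*u
n = 9 (n = -3 - 3*(-1)*4 = -3 + 3*4 = -3 + 12 = 9)
O(T) = 1/9 (O(T) = 1/(9 - 3*(T - T)) = 1/(9 - 3*0) = 1/(9 + 0) = 1/9)
(3*(-3))*O(-5) = (3*(-3))*(1/9) = -9*1/9 = -1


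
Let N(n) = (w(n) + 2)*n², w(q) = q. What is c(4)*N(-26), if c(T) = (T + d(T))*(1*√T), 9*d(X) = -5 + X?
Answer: -378560/3 ≈ -1.2619e+5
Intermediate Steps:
N(n) = n²*(2 + n) (N(n) = (n + 2)*n² = (2 + n)*n² = n²*(2 + n))
d(X) = -5/9 + X/9 (d(X) = (-5 + X)/9 = -5/9 + X/9)
c(T) = √T*(-5/9 + 10*T/9) (c(T) = (T + (-5/9 + T/9))*(1*√T) = (-5/9 + 10*T/9)*√T = √T*(-5/9 + 10*T/9))
c(4)*N(-26) = (5*√4*(-1 + 2*4)/9)*((-26)²*(2 - 26)) = ((5/9)*2*(-1 + 8))*(676*(-24)) = ((5/9)*2*7)*(-16224) = (70/9)*(-16224) = -378560/3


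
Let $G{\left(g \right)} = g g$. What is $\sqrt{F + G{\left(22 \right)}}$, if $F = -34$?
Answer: $15 \sqrt{2} \approx 21.213$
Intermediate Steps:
$G{\left(g \right)} = g^{2}$
$\sqrt{F + G{\left(22 \right)}} = \sqrt{-34 + 22^{2}} = \sqrt{-34 + 484} = \sqrt{450} = 15 \sqrt{2}$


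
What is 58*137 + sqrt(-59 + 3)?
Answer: 7946 + 2*I*sqrt(14) ≈ 7946.0 + 7.4833*I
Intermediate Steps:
58*137 + sqrt(-59 + 3) = 7946 + sqrt(-56) = 7946 + 2*I*sqrt(14)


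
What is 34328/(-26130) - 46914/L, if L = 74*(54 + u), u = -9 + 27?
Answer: -39132289/3867240 ≈ -10.119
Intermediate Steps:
u = 18
L = 5328 (L = 74*(54 + 18) = 74*72 = 5328)
34328/(-26130) - 46914/L = 34328/(-26130) - 46914/5328 = 34328*(-1/26130) - 46914*1/5328 = -17164/13065 - 7819/888 = -39132289/3867240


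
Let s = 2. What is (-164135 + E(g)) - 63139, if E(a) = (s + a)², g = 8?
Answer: -227174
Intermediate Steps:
E(a) = (2 + a)²
(-164135 + E(g)) - 63139 = (-164135 + (2 + 8)²) - 63139 = (-164135 + 10²) - 63139 = (-164135 + 100) - 63139 = -164035 - 63139 = -227174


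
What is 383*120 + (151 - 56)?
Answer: 46055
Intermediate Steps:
383*120 + (151 - 56) = 45960 + 95 = 46055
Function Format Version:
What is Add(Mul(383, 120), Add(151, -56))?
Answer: 46055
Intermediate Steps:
Add(Mul(383, 120), Add(151, -56)) = Add(45960, 95) = 46055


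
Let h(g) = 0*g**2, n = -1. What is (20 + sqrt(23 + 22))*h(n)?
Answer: 0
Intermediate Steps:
h(g) = 0
(20 + sqrt(23 + 22))*h(n) = (20 + sqrt(23 + 22))*0 = (20 + sqrt(45))*0 = (20 + 3*sqrt(5))*0 = 0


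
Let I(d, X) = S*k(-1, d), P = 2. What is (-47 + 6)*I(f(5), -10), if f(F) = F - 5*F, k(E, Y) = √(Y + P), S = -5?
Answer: 615*I*√2 ≈ 869.74*I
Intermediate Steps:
k(E, Y) = √(2 + Y) (k(E, Y) = √(Y + 2) = √(2 + Y))
f(F) = -4*F
I(d, X) = -5*√(2 + d)
(-47 + 6)*I(f(5), -10) = (-47 + 6)*(-5*√(2 - 4*5)) = -(-205)*√(2 - 20) = -(-205)*√(-18) = -(-205)*3*I*√2 = -(-615)*I*√2 = 615*I*√2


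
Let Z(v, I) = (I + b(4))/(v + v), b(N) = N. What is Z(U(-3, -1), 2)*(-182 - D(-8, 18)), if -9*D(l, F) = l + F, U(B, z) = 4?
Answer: -407/3 ≈ -135.67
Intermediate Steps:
D(l, F) = -F/9 - l/9 (D(l, F) = -(l + F)/9 = -(F + l)/9 = -F/9 - l/9)
Z(v, I) = (4 + I)/(2*v) (Z(v, I) = (I + 4)/(v + v) = (4 + I)/((2*v)) = (4 + I)*(1/(2*v)) = (4 + I)/(2*v))
Z(U(-3, -1), 2)*(-182 - D(-8, 18)) = ((½)*(4 + 2)/4)*(-182 - (-⅑*18 - ⅑*(-8))) = ((½)*(¼)*6)*(-182 - (-2 + 8/9)) = 3*(-182 - 1*(-10/9))/4 = 3*(-182 + 10/9)/4 = (¾)*(-1628/9) = -407/3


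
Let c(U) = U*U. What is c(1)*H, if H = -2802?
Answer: -2802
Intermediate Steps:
c(U) = U**2
c(1)*H = 1**2*(-2802) = 1*(-2802) = -2802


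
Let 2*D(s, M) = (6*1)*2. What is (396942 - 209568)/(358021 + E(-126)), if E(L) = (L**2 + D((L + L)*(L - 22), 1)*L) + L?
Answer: 187374/373015 ≈ 0.50232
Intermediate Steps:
D(s, M) = 6 (D(s, M) = ((6*1)*2)/2 = (6*2)/2 = (1/2)*12 = 6)
E(L) = L**2 + 7*L (E(L) = (L**2 + 6*L) + L = L**2 + 7*L)
(396942 - 209568)/(358021 + E(-126)) = (396942 - 209568)/(358021 - 126*(7 - 126)) = 187374/(358021 - 126*(-119)) = 187374/(358021 + 14994) = 187374/373015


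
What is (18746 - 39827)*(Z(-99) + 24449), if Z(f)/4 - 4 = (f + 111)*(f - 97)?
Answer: -317416617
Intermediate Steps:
Z(f) = 16 + 4*(-97 + f)*(111 + f) (Z(f) = 16 + 4*((f + 111)*(f - 97)) = 16 + 4*((111 + f)*(-97 + f)) = 16 + 4*((-97 + f)*(111 + f)) = 16 + 4*(-97 + f)*(111 + f))
(18746 - 39827)*(Z(-99) + 24449) = (18746 - 39827)*((-43052 + 4*(-99)² + 56*(-99)) + 24449) = -21081*((-43052 + 4*9801 - 5544) + 24449) = -21081*((-43052 + 39204 - 5544) + 24449) = -21081*(-9392 + 24449) = -21081*15057 = -317416617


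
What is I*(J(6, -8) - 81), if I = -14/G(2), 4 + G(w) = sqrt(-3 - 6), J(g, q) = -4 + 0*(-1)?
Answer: -952/5 - 714*I/5 ≈ -190.4 - 142.8*I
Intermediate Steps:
J(g, q) = -4 (J(g, q) = -4 + 0 = -4)
G(w) = -4 + 3*I (G(w) = -4 + sqrt(-3 - 6) = -4 + sqrt(-9) = -4 + 3*I)
I = -14*(-4 - 3*I)/25 ≈ 2.24 + 1.68*I
I*(J(6, -8) - 81) = (56/25 + 42*I/25)*(-4 - 81) = (56/25 + 42*I/25)*(-85) = -952/5 - 714*I/5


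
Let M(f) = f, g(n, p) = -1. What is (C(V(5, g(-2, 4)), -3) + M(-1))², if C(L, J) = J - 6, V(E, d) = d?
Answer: 100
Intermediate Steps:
C(L, J) = -6 + J
(C(V(5, g(-2, 4)), -3) + M(-1))² = ((-6 - 3) - 1)² = (-9 - 1)² = (-10)² = 100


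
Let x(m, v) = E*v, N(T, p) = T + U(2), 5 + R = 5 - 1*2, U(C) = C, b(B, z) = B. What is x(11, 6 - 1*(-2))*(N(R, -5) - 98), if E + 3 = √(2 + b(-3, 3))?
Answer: 2352 - 784*I ≈ 2352.0 - 784.0*I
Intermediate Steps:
E = -3 + I (E = -3 + √(2 - 3) = -3 + √(-1) = -3 + I ≈ -3.0 + 1.0*I)
R = -2 (R = -5 + (5 - 1*2) = -5 + (5 - 2) = -5 + 3 = -2)
N(T, p) = 2 + T (N(T, p) = T + 2 = 2 + T)
x(m, v) = v*(-3 + I) (x(m, v) = (-3 + I)*v = v*(-3 + I))
x(11, 6 - 1*(-2))*(N(R, -5) - 98) = ((6 - 1*(-2))*(-3 + I))*((2 - 2) - 98) = ((6 + 2)*(-3 + I))*(0 - 98) = (8*(-3 + I))*(-98) = (-24 + 8*I)*(-98) = 2352 - 784*I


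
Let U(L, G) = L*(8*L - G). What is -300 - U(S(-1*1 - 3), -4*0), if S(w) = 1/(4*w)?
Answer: -9601/32 ≈ -300.03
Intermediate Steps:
S(w) = 1/(4*w)
U(L, G) = L*(-G + 8*L)
-300 - U(S(-1*1 - 3), -4*0) = -300 - 1/(4*(-1*1 - 3))*(-(-4)*0 + 8*(1/(4*(-1*1 - 3)))) = -300 - 1/(4*(-1 - 3))*(-1*0 + 8*(1/(4*(-1 - 3)))) = -300 - (¼)/(-4)*(0 + 8*((¼)/(-4))) = -300 - (¼)*(-¼)*(0 + 8*((¼)*(-¼))) = -300 - (-1)*(0 + 8*(-1/16))/16 = -300 - (-1)*(0 - ½)/16 = -300 - (-1)*(-1)/(16*2) = -300 - 1*1/32 = -300 - 1/32 = -9601/32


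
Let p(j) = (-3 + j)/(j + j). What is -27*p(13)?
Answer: -135/13 ≈ -10.385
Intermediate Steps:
p(j) = (-3 + j)/(2*j) (p(j) = (-3 + j)/((2*j)) = (-3 + j)*(1/(2*j)) = (-3 + j)/(2*j))
-27*p(13) = -27*(-3 + 13)/(2*13) = -27*10/(2*13) = -27*5/13 = -135/13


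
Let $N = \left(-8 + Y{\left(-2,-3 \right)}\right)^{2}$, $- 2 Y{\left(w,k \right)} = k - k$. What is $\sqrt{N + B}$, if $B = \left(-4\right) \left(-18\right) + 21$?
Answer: $\sqrt{157} \approx 12.53$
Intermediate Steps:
$Y{\left(w,k \right)} = 0$ ($Y{\left(w,k \right)} = - \frac{k - k}{2} = \left(- \frac{1}{2}\right) 0 = 0$)
$N = 64$ ($N = \left(-8 + 0\right)^{2} = \left(-8\right)^{2} = 64$)
$B = 93$ ($B = 72 + 21 = 93$)
$\sqrt{N + B} = \sqrt{64 + 93} = \sqrt{157}$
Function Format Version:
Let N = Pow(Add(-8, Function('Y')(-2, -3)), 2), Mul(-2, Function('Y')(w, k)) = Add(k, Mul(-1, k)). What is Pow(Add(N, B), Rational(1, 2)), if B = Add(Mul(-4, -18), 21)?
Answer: Pow(157, Rational(1, 2)) ≈ 12.530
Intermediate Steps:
Function('Y')(w, k) = 0 (Function('Y')(w, k) = Mul(Rational(-1, 2), Add(k, Mul(-1, k))) = Mul(Rational(-1, 2), 0) = 0)
N = 64 (N = Pow(Add(-8, 0), 2) = Pow(-8, 2) = 64)
B = 93 (B = Add(72, 21) = 93)
Pow(Add(N, B), Rational(1, 2)) = Pow(Add(64, 93), Rational(1, 2)) = Pow(157, Rational(1, 2))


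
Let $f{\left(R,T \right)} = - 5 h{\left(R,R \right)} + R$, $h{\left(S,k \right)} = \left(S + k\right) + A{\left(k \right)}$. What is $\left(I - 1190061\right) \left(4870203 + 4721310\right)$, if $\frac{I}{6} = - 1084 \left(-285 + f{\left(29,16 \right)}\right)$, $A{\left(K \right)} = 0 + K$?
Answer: $31692306029139$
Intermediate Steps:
$A{\left(K \right)} = K$
$h{\left(S,k \right)} = S + 2 k$ ($h{\left(S,k \right)} = \left(S + k\right) + k = S + 2 k$)
$f{\left(R,T \right)} = - 14 R$ ($f{\left(R,T \right)} = - 5 \left(R + 2 R\right) + R = - 5 \cdot 3 R + R = - 15 R + R = - 14 R$)
$I = 4494264$ ($I = 6 \left(- 1084 \left(-285 - 406\right)\right) = 6 \left(\left(-1084\right) \left(-691\right)\right) = 6 \cdot 749044 = 4494264$)
$\left(I - 1190061\right) \left(4870203 + 4721310\right) = \left(4494264 - 1190061\right) \left(4870203 + 4721310\right) = 3304203 \cdot 9591513 = 31692306029139$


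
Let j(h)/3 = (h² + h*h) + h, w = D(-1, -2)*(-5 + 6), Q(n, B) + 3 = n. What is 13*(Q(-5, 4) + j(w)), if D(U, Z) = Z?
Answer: 130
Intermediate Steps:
Q(n, B) = -3 + n
w = -2 (w = -2*(-5 + 6) = -2*1 = -2)
j(h) = 3*h + 6*h² (j(h) = 3*((h² + h*h) + h) = 3*((h² + h²) + h) = 3*(2*h² + h) = 3*(h + 2*h²) = 3*h + 6*h²)
13*(Q(-5, 4) + j(w)) = 13*((-3 - 5) + 3*(-2)*(1 + 2*(-2))) = 13*(-8 + 3*(-2)*(1 - 4)) = 13*(-8 + 3*(-2)*(-3)) = 13*(-8 + 18) = 13*10 = 130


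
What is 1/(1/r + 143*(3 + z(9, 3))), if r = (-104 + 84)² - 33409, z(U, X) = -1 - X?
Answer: -33009/4720288 ≈ -0.0069930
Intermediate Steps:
r = -33009 (r = (-20)² - 33409 = 400 - 33409 = -33009)
1/(1/r + 143*(3 + z(9, 3))) = 1/(1/(-33009) + 143*(3 + (-1 - 1*3))) = 1/(-1/33009 + 143*(3 + (-1 - 3))) = 1/(-1/33009 + 143*(3 - 4)) = 1/(-1/33009 + 143*(-1)) = 1/(-1/33009 - 143) = 1/(-4720288/33009) = -33009/4720288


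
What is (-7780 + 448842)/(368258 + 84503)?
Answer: 441062/452761 ≈ 0.97416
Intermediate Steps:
(-7780 + 448842)/(368258 + 84503) = 441062/452761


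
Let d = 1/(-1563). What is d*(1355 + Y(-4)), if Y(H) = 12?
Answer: -1367/1563 ≈ -0.87460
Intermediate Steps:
d = -1/1563 ≈ -0.00063980
d*(1355 + Y(-4)) = -(1355 + 12)/1563 = -1/1563*1367 = -1367/1563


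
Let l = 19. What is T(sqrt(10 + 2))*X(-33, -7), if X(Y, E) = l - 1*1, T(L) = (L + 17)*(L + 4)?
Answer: 1440 + 756*sqrt(3) ≈ 2749.4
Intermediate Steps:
T(L) = (4 + L)*(17 + L) (T(L) = (17 + L)*(4 + L) = (4 + L)*(17 + L))
X(Y, E) = 18 (X(Y, E) = 19 - 1*1 = 19 - 1 = 18)
T(sqrt(10 + 2))*X(-33, -7) = (68 + (sqrt(10 + 2))**2 + 21*sqrt(10 + 2))*18 = (68 + (sqrt(12))**2 + 21*sqrt(12))*18 = (68 + (2*sqrt(3))**2 + 21*(2*sqrt(3)))*18 = (68 + 12 + 42*sqrt(3))*18 = (80 + 42*sqrt(3))*18 = 1440 + 756*sqrt(3)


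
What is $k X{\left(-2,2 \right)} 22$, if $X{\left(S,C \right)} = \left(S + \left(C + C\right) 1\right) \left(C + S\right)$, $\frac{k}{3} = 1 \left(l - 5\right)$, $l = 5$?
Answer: $0$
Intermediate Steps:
$k = 0$ ($k = 3 \cdot 1 \left(5 - 5\right) = 3 \cdot 1 \cdot 0 = 3 \cdot 0 = 0$)
$X{\left(S,C \right)} = \left(C + S\right) \left(S + 2 C\right)$ ($X{\left(S,C \right)} = \left(S + 2 C 1\right) \left(C + S\right) = \left(S + 2 C\right) \left(C + S\right) = \left(C + S\right) \left(S + 2 C\right)$)
$k X{\left(-2,2 \right)} 22 = 0 \left(\left(-2\right)^{2} + 2 \cdot 2^{2} + 3 \cdot 2 \left(-2\right)\right) 22 = 0 \left(4 + 2 \cdot 4 - 12\right) 22 = 0 \left(4 + 8 - 12\right) 22 = 0 \cdot 0 \cdot 22 = 0 \cdot 22 = 0$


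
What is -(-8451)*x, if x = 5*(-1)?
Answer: -42255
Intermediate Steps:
x = -5
-(-8451)*x = -(-8451)*(-5) = -939*45 = -42255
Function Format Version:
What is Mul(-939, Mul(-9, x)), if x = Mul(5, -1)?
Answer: -42255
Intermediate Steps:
x = -5
Mul(-939, Mul(-9, x)) = Mul(-939, Mul(-9, -5)) = Mul(-939, 45) = -42255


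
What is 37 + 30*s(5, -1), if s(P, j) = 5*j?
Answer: -113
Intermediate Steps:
37 + 30*s(5, -1) = 37 + 30*(5*(-1)) = 37 + 30*(-5) = 37 - 150 = -113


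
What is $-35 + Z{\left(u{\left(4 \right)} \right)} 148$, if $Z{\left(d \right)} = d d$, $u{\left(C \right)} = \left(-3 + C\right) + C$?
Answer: $3665$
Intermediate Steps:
$u{\left(C \right)} = -3 + 2 C$
$Z{\left(d \right)} = d^{2}$
$-35 + Z{\left(u{\left(4 \right)} \right)} 148 = -35 + \left(-3 + 2 \cdot 4\right)^{2} \cdot 148 = -35 + \left(-3 + 8\right)^{2} \cdot 148 = -35 + 5^{2} \cdot 148 = -35 + 25 \cdot 148 = -35 + 3700 = 3665$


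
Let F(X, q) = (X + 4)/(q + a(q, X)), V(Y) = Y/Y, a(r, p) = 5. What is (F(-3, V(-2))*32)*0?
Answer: 0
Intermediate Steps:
V(Y) = 1
F(X, q) = (4 + X)/(5 + q) (F(X, q) = (X + 4)/(q + 5) = (4 + X)/(5 + q))
(F(-3, V(-2))*32)*0 = (((4 - 3)/(5 + 1))*32)*0 = ((1/6)*32)*0 = (((⅙)*1)*32)*0 = ((⅙)*32)*0 = (16/3)*0 = 0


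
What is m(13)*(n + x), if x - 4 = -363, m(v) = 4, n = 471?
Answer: 448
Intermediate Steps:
x = -359 (x = 4 - 363 = -359)
m(13)*(n + x) = 4*(471 - 359) = 4*112 = 448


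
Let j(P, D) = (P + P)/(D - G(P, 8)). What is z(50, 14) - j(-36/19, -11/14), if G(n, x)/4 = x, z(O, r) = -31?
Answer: -30151/969 ≈ -31.116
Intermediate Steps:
G(n, x) = 4*x
j(P, D) = 2*P/(-32 + D) (j(P, D) = (P + P)/(D - 4*8) = (2*P)/(D - 1*32) = (2*P)/(D - 32) = (2*P)/(-32 + D) = 2*P/(-32 + D))
z(50, 14) - j(-36/19, -11/14) = -31 - 2*(-36/19)/(-32 - 11/14) = -31 - 2*(-36*1/19)/(-32 - 11*1/14) = -31 - 2*(-36)/(19*(-32 - 11/14)) = -31 - 2*(-36)/(19*(-459/14)) = -31 - 2*(-36)*(-14)/(19*459) = -31 - 1*112/969 = -31 - 112/969 = -30151/969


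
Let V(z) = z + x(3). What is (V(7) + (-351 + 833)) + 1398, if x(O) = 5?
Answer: 1892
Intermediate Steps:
V(z) = 5 + z (V(z) = z + 5 = 5 + z)
(V(7) + (-351 + 833)) + 1398 = ((5 + 7) + (-351 + 833)) + 1398 = (12 + 482) + 1398 = 494 + 1398 = 1892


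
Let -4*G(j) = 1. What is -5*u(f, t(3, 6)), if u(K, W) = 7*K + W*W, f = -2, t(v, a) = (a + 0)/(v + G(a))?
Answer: 5590/121 ≈ 46.198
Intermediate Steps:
G(j) = -1/4 (G(j) = -1/4*1 = -1/4)
t(v, a) = a/(-1/4 + v) (t(v, a) = (a + 0)/(v - 1/4) = a/(-1/4 + v))
u(K, W) = W**2 + 7*K (u(K, W) = 7*K + W**2 = W**2 + 7*K)
-5*u(f, t(3, 6)) = -5*((4*6/(-1 + 4*3))**2 + 7*(-2)) = -5*((4*6/(-1 + 12))**2 - 14) = -5*((4*6/11)**2 - 14) = -5*((4*6*(1/11))**2 - 14) = -5*((24/11)**2 - 14) = -5*(576/121 - 14) = -5*(-1118/121) = 5590/121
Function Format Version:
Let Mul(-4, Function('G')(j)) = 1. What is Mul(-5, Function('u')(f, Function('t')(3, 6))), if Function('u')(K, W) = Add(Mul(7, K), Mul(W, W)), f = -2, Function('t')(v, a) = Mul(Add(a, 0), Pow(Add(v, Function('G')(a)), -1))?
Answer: Rational(5590, 121) ≈ 46.198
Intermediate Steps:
Function('G')(j) = Rational(-1, 4) (Function('G')(j) = Mul(Rational(-1, 4), 1) = Rational(-1, 4))
Function('t')(v, a) = Mul(a, Pow(Add(Rational(-1, 4), v), -1)) (Function('t')(v, a) = Mul(Add(a, 0), Pow(Add(v, Rational(-1, 4)), -1)) = Mul(a, Pow(Add(Rational(-1, 4), v), -1)))
Function('u')(K, W) = Add(Pow(W, 2), Mul(7, K)) (Function('u')(K, W) = Add(Mul(7, K), Pow(W, 2)) = Add(Pow(W, 2), Mul(7, K)))
Mul(-5, Function('u')(f, Function('t')(3, 6))) = Mul(-5, Add(Pow(Mul(4, 6, Pow(Add(-1, Mul(4, 3)), -1)), 2), Mul(7, -2))) = Mul(-5, Add(Pow(Mul(4, 6, Pow(Add(-1, 12), -1)), 2), -14)) = Mul(-5, Add(Pow(Mul(4, 6, Pow(11, -1)), 2), -14)) = Mul(-5, Add(Pow(Mul(4, 6, Rational(1, 11)), 2), -14)) = Mul(-5, Add(Pow(Rational(24, 11), 2), -14)) = Mul(-5, Add(Rational(576, 121), -14)) = Mul(-5, Rational(-1118, 121)) = Rational(5590, 121)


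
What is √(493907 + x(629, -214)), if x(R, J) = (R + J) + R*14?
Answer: 2*√125782 ≈ 709.32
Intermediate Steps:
x(R, J) = J + 15*R (x(R, J) = (J + R) + 14*R = J + 15*R)
√(493907 + x(629, -214)) = √(493907 + (-214 + 15*629)) = √(493907 + (-214 + 9435)) = √(493907 + 9221) = √503128 = 2*√125782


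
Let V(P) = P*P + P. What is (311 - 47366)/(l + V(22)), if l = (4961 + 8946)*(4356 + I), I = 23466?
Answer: -9411/77384212 ≈ -0.00012161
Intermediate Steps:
l = 386920554 (l = (4961 + 8946)*(4356 + 23466) = 13907*27822 = 386920554)
V(P) = P + P² (V(P) = P² + P = P + P²)
(311 - 47366)/(l + V(22)) = (311 - 47366)/(386920554 + 22*(1 + 22)) = -47055/(386920554 + 22*23) = -47055/(386920554 + 506) = -47055/386921060 = -47055*1/386921060 = -9411/77384212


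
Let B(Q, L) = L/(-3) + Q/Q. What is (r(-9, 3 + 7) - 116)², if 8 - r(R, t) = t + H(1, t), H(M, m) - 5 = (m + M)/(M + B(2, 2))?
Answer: 275625/16 ≈ 17227.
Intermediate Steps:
B(Q, L) = 1 - L/3 (B(Q, L) = L*(-⅓) + 1 = -L/3 + 1 = 1 - L/3)
H(M, m) = 5 + (M + m)/(⅓ + M) (H(M, m) = 5 + (m + M)/(M + (1 - ⅓*2)) = 5 + (M + m)/(M + (1 - ⅔)) = 5 + (M + m)/(M + ⅓) = 5 + (M + m)/(⅓ + M))
r(R, t) = 9/4 - 7*t/4 (r(R, t) = 8 - (t + (5 + 3*t + 18*1)/(1 + 3*1)) = 8 - (t + (5 + 3*t + 18)/(1 + 3)) = 8 - (t + (23 + 3*t)/4) = 8 - (t + (23/4 + 3*t/4)) = 8 - (23/4 + 7*t/4) = 8 + (-23/4 - 7*t/4) = 9/4 - 7*t/4)
(r(-9, 3 + 7) - 116)² = ((9/4 - 7*(3 + 7)/4) - 116)² = ((9/4 - 7/4*10) - 116)² = ((9/4 - 35/2) - 116)² = (-61/4 - 116)² = (-525/4)² = 275625/16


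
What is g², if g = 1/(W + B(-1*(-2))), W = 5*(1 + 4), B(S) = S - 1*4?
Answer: 1/529 ≈ 0.0018904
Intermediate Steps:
B(S) = -4 + S (B(S) = S - 4 = -4 + S)
W = 25 (W = 5*5 = 25)
g = 1/23 (g = 1/(25 + (-4 - 1*(-2))) = 1/(25 + (-4 + 2)) = 1/(25 - 2) = 1/23 ≈ 0.043478)
g² = (1/23)² = 1/529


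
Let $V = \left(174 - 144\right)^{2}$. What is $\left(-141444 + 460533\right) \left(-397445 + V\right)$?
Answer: $-126533147505$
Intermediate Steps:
$V = 900$ ($V = 30^{2} = 900$)
$\left(-141444 + 460533\right) \left(-397445 + V\right) = \left(-141444 + 460533\right) \left(-397445 + 900\right) = 319089 \left(-396545\right) = -126533147505$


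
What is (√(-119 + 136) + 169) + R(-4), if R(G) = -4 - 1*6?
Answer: 159 + √17 ≈ 163.12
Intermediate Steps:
R(G) = -10 (R(G) = -4 - 6 = -10)
(√(-119 + 136) + 169) + R(-4) = (√(-119 + 136) + 169) - 10 = (√17 + 169) - 10 = (169 + √17) - 10 = 159 + √17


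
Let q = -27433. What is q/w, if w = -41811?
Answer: 3919/5973 ≈ 0.65612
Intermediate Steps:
q/w = -27433/(-41811) = -27433*(-1/41811) = 3919/5973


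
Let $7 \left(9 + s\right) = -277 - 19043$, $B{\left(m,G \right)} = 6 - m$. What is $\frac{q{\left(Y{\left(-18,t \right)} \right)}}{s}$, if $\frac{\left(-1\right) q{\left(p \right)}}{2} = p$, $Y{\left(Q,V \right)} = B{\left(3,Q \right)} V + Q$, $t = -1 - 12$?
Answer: $- \frac{38}{923} \approx -0.04117$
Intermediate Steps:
$t = -13$ ($t = -1 - 12 = -13$)
$Y{\left(Q,V \right)} = Q + 3 V$ ($Y{\left(Q,V \right)} = \left(6 - 3\right) V + Q = 3 V + Q = Q + 3 V$)
$q{\left(p \right)} = - 2 p$
$s = -2769$ ($s = -9 + \frac{-277 - 19043}{7} = -9 + \frac{1}{7} \left(-19320\right) = -9 - 2760 = -2769$)
$\frac{q{\left(Y{\left(-18,t \right)} \right)}}{s} = \frac{\left(-2\right) \left(-18 + 3 \left(-13\right)\right)}{-2769} = - 2 \left(-18 - 39\right) \left(- \frac{1}{2769}\right) = \left(-2\right) \left(-57\right) \left(- \frac{1}{2769}\right) = 114 \left(- \frac{1}{2769}\right) = - \frac{38}{923}$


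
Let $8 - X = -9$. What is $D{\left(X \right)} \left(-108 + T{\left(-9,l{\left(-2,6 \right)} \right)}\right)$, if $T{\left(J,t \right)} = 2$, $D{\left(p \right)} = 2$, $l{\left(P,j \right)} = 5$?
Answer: $-212$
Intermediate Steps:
$X = 17$ ($X = 8 - -9 = 8 + 9 = 17$)
$D{\left(X \right)} \left(-108 + T{\left(-9,l{\left(-2,6 \right)} \right)}\right) = 2 \left(-108 + 2\right) = 2 \left(-106\right) = -212$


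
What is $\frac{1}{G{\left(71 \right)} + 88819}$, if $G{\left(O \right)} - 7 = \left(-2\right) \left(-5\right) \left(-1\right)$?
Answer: $\frac{1}{88816} \approx 1.1259 \cdot 10^{-5}$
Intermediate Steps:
$G{\left(O \right)} = -3$ ($G{\left(O \right)} = 7 + \left(-2\right) \left(-5\right) \left(-1\right) = 7 + 10 \left(-1\right) = 7 - 10 = -3$)
$\frac{1}{G{\left(71 \right)} + 88819} = \frac{1}{-3 + 88819} = \frac{1}{88816}$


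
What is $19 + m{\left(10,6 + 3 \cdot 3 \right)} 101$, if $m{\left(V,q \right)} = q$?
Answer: $1534$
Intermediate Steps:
$19 + m{\left(10,6 + 3 \cdot 3 \right)} 101 = 19 + \left(6 + 3 \cdot 3\right) 101 = 19 + \left(6 + 9\right) 101 = 19 + 15 \cdot 101 = 19 + 1515 = 1534$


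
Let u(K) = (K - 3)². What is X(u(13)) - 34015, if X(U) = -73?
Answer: -34088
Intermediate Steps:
u(K) = (-3 + K)²
X(u(13)) - 34015 = -73 - 34015 = -34088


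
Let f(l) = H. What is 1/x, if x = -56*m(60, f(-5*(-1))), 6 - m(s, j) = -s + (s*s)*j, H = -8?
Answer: -1/1616496 ≈ -6.1862e-7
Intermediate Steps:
f(l) = -8
m(s, j) = 6 + s - j*s**2 (m(s, j) = 6 - (-s + (s*s)*j) = 6 - (-s + s**2*j) = 6 - (-s + j*s**2) = 6 + (s - j*s**2) = 6 + s - j*s**2)
x = -1616496 (x = -56*(6 + 60 - 1*(-8)*60**2) = -56*(6 + 60 - 1*(-8)*3600) = -56*(6 + 60 + 28800) = -56*28866 = -1616496)
1/x = 1/(-1616496) = -1/1616496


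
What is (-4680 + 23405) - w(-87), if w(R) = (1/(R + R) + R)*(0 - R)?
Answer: 52589/2 ≈ 26295.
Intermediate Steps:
w(R) = -R*(R + 1/(2*R)) (w(R) = (1/(2*R) + R)*(-R) = (R + 1/(2*R))*(-R) = -R*(R + 1/(2*R)))
(-4680 + 23405) - w(-87) = (-4680 + 23405) - (-1/2 - 1*(-87)**2) = 18725 - (-1/2 - 1*7569) = 18725 - (-1/2 - 7569) = 18725 - 1*(-15139/2) = 18725 + 15139/2 = 52589/2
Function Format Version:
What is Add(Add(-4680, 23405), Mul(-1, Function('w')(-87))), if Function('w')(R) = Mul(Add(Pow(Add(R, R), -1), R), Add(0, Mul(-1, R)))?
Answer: Rational(52589, 2) ≈ 26295.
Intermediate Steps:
Function('w')(R) = Mul(-1, R, Add(R, Mul(Rational(1, 2), Pow(R, -1)))) (Function('w')(R) = Mul(Add(Pow(Mul(2, R), -1), R), Mul(-1, R)) = Mul(Add(Mul(Rational(1, 2), Pow(R, -1)), R), Mul(-1, R)) = Mul(Add(R, Mul(Rational(1, 2), Pow(R, -1))), Mul(-1, R)) = Mul(-1, R, Add(R, Mul(Rational(1, 2), Pow(R, -1)))))
Add(Add(-4680, 23405), Mul(-1, Function('w')(-87))) = Add(Add(-4680, 23405), Mul(-1, Add(Rational(-1, 2), Mul(-1, Pow(-87, 2))))) = Add(18725, Mul(-1, Add(Rational(-1, 2), Mul(-1, 7569)))) = Add(18725, Mul(-1, Add(Rational(-1, 2), -7569))) = Add(18725, Mul(-1, Rational(-15139, 2))) = Add(18725, Rational(15139, 2)) = Rational(52589, 2)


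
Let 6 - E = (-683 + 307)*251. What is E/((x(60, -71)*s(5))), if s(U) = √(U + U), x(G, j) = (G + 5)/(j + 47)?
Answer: -1132584*√10/325 ≈ -11020.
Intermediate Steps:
x(G, j) = (5 + G)/(47 + j)
E = 94382 (E = 6 - (-683 + 307)*251 = 6 - (-376)*251 = 6 - 1*(-94376) = 6 + 94376 = 94382)
s(U) = √2*√U (s(U) = √(2*U) = √2*√U)
E/((x(60, -71)*s(5))) = 94382/((((5 + 60)/(47 - 71))*(√2*√5))) = 94382/(((65/(-24))*√10)) = 94382/(((-1/24*65)*√10)) = 94382/((-65*√10/24)) = 94382*(-12*√10/325) = -1132584*√10/325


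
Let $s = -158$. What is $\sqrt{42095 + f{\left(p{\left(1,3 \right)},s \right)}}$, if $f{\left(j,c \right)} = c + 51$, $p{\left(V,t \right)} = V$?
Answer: $2 \sqrt{10497} \approx 204.91$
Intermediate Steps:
$f{\left(j,c \right)} = 51 + c$
$\sqrt{42095 + f{\left(p{\left(1,3 \right)},s \right)}} = \sqrt{42095 + \left(51 - 158\right)} = \sqrt{42095 - 107} = \sqrt{41988} = 2 \sqrt{10497}$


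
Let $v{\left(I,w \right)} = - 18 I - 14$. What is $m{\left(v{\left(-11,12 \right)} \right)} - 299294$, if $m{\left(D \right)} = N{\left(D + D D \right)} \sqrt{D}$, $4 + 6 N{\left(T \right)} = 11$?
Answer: $-299294 + \frac{7 \sqrt{46}}{3} \approx -2.9928 \cdot 10^{5}$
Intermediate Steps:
$N{\left(T \right)} = \frac{7}{6}$ ($N{\left(T \right)} = - \frac{2}{3} + \frac{1}{6} \cdot 11 = - \frac{2}{3} + \frac{11}{6} = \frac{7}{6}$)
$v{\left(I,w \right)} = -14 - 18 I$
$m{\left(D \right)} = \frac{7 \sqrt{D}}{6}$
$m{\left(v{\left(-11,12 \right)} \right)} - 299294 = \frac{7 \sqrt{-14 - -198}}{6} - 299294 = \frac{7 \sqrt{-14 + 198}}{6} - 299294 = \frac{7 \sqrt{184}}{6} - 299294 = \frac{7 \cdot 2 \sqrt{46}}{6} - 299294 = \frac{7 \sqrt{46}}{3} - 299294 = -299294 + \frac{7 \sqrt{46}}{3}$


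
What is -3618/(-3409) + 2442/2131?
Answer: 16034736/7264579 ≈ 2.2072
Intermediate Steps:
-3618/(-3409) + 2442/2131 = -3618*(-1/3409) + 2442*(1/2131) = 3618/3409 + 2442/2131 = 16034736/7264579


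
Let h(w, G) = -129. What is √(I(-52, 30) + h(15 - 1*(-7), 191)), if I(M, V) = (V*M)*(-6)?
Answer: √9231 ≈ 96.078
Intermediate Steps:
I(M, V) = -6*M*V (I(M, V) = (M*V)*(-6) = -6*M*V)
√(I(-52, 30) + h(15 - 1*(-7), 191)) = √(-6*(-52)*30 - 129) = √(9360 - 129) = √9231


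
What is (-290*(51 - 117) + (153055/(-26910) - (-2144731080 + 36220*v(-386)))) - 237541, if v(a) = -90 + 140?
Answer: 11532020405767/5382 ≈ 2.1427e+9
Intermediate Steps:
v(a) = 50
(-290*(51 - 117) + (153055/(-26910) - (-2144731080 + 36220*v(-386)))) - 237541 = (-290*(51 - 117) + (153055/(-26910) - 36220/(1/((-13793 - 45421) + 50)))) - 237541 = (-290*(-66) + (153055*(-1/26910) - 36220/(1/(-59214 + 50)))) - 237541 = (19140 + (-30611/5382 - 36220/(1/(-59164)))) - 237541 = (19140 + (-30611/5382 - 36220/(-1/59164))) - 237541 = (19140 + (-30611/5382 - 36220*(-59164))) - 237541 = (19140 + (-30611/5382 + 2142920080)) - 237541 = (19140 + 11533195839949/5382) - 237541 = 11533298851429/5382 - 237541 = 11532020405767/5382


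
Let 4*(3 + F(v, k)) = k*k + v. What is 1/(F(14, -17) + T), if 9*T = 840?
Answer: 12/1993 ≈ 0.0060211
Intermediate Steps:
F(v, k) = -3 + v/4 + k²/4 (F(v, k) = -3 + (k*k + v)/4 = -3 + (k² + v)/4 = -3 + (v + k²)/4 = -3 + (v/4 + k²/4) = -3 + v/4 + k²/4)
T = 280/3 (T = (⅑)*840 = 280/3 ≈ 93.333)
1/(F(14, -17) + T) = 1/((-3 + (¼)*14 + (¼)*(-17)²) + 280/3) = 1/((-3 + 7/2 + (¼)*289) + 280/3) = 1/((-3 + 7/2 + 289/4) + 280/3) = 1/(291/4 + 280/3) = 1/(1993/12) = 12/1993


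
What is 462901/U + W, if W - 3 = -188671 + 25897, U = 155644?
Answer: -25333866623/155644 ≈ -1.6277e+5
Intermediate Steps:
W = -162771 (W = 3 + (-188671 + 25897) = 3 - 162774 = -162771)
462901/U + W = 462901/155644 - 162771 = -25333866623/155644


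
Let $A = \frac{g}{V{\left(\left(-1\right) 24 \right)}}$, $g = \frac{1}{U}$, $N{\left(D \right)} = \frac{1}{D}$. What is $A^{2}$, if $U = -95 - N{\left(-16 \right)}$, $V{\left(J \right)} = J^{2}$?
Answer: $\frac{1}{2990339856} \approx 3.3441 \cdot 10^{-10}$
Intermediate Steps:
$U = - \frac{1519}{16}$ ($U = -95 - \frac{1}{-16} = -95 - - \frac{1}{16} = -95 + \frac{1}{16} = - \frac{1519}{16} \approx -94.938$)
$g = - \frac{16}{1519}$ ($g = \frac{1}{- \frac{1519}{16}} = - \frac{16}{1519} \approx -0.010533$)
$A = - \frac{1}{54684}$ ($A = - \frac{16}{1519 \left(\left(-1\right) 24\right)^{2}} = - \frac{16}{1519 \left(-24\right)^{2}} = - \frac{16}{1519 \cdot 576} = \left(- \frac{16}{1519}\right) \frac{1}{576} = - \frac{1}{54684} \approx -1.8287 \cdot 10^{-5}$)
$A^{2} = \left(- \frac{1}{54684}\right)^{2} = \frac{1}{2990339856}$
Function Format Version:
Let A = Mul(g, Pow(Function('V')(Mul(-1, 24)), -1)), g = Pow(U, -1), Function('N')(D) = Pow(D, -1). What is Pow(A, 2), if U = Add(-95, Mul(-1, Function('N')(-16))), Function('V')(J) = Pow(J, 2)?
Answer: Rational(1, 2990339856) ≈ 3.3441e-10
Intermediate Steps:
U = Rational(-1519, 16) (U = Add(-95, Mul(-1, Pow(-16, -1))) = Add(-95, Mul(-1, Rational(-1, 16))) = Add(-95, Rational(1, 16)) = Rational(-1519, 16) ≈ -94.938)
g = Rational(-16, 1519) (g = Pow(Rational(-1519, 16), -1) = Rational(-16, 1519) ≈ -0.010533)
A = Rational(-1, 54684) (A = Mul(Rational(-16, 1519), Pow(Pow(Mul(-1, 24), 2), -1)) = Mul(Rational(-16, 1519), Pow(Pow(-24, 2), -1)) = Mul(Rational(-16, 1519), Pow(576, -1)) = Mul(Rational(-16, 1519), Rational(1, 576)) = Rational(-1, 54684) ≈ -1.8287e-5)
Pow(A, 2) = Pow(Rational(-1, 54684), 2) = Rational(1, 2990339856)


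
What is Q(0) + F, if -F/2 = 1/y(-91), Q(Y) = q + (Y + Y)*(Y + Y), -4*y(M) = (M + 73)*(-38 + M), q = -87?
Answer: -101003/1161 ≈ -86.997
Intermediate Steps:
y(M) = -(-38 + M)*(73 + M)/4 (y(M) = -(M + 73)*(-38 + M)/4 = -(73 + M)*(-38 + M)/4 = -(-38 + M)*(73 + M)/4)
Q(Y) = -87 + 4*Y**2 (Q(Y) = -87 + (Y + Y)*(Y + Y) = -87 + (2*Y)*(2*Y) = -87 + 4*Y**2)
F = 4/1161 (F = -2/(1387/2 - 35/4*(-91) - 1/4*(-91)**2) = -2/(1387/2 + 3185/4 - 1/4*8281) = -2/(1387/2 + 3185/4 - 8281/4) = -2/(-1161/2) = -2*(-2/1161) = 4/1161 ≈ 0.0034453)
Q(0) + F = (-87 + 4*0**2) + 4/1161 = (-87 + 4*0) + 4/1161 = (-87 + 0) + 4/1161 = -87 + 4/1161 = -101003/1161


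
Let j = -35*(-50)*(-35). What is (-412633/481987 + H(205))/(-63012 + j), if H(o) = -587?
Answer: 141669501/29946334297 ≈ 0.0047308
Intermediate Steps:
j = -61250 (j = 1750*(-35) = -61250)
(-412633/481987 + H(205))/(-63012 + j) = (-412633/481987 - 587)/(-63012 - 61250) = (-412633*1/481987 - 587)/(-124262) = (-412633/481987 - 587)*(-1/124262) = -283339002/481987*(-1/124262) = 141669501/29946334297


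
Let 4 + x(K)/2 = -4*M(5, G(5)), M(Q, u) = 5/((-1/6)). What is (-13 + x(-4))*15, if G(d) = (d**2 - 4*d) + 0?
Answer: 3285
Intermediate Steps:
G(d) = d**2 - 4*d
M(Q, u) = -30 (M(Q, u) = 5/((-1*1/6)) = 5/(-1/6) = 5*(-6) = -30)
x(K) = 232 (x(K) = -8 + 2*(-4*(-30)) = -8 + 2*120 = -8 + 240 = 232)
(-13 + x(-4))*15 = (-13 + 232)*15 = 219*15 = 3285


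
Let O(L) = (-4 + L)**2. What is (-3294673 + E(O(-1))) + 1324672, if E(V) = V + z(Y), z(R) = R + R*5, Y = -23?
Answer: -1970114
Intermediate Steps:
z(R) = 6*R (z(R) = R + 5*R = 6*R)
E(V) = -138 + V (E(V) = V + 6*(-23) = V - 138 = -138 + V)
(-3294673 + E(O(-1))) + 1324672 = (-3294673 + (-138 + (-4 - 1)**2)) + 1324672 = (-3294673 + (-138 + (-5)**2)) + 1324672 = (-3294673 + (-138 + 25)) + 1324672 = (-3294673 - 113) + 1324672 = -3294786 + 1324672 = -1970114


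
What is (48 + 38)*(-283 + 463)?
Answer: 15480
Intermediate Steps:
(48 + 38)*(-283 + 463) = 86*180 = 15480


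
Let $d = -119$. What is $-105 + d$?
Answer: $-224$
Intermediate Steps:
$-105 + d = -105 - 119 = -224$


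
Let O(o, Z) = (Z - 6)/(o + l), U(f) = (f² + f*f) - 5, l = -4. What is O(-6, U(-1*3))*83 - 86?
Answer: -1441/10 ≈ -144.10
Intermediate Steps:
U(f) = -5 + 2*f² (U(f) = (f² + f²) - 5 = 2*f² - 5 = -5 + 2*f²)
O(o, Z) = (-6 + Z)/(-4 + o) (O(o, Z) = (Z - 6)/(o - 4) = (-6 + Z)/(-4 + o))
O(-6, U(-1*3))*83 - 86 = ((-6 + (-5 + 2*(-1*3)²))/(-4 - 6))*83 - 86 = ((-6 + (-5 + 2*(-3)²))/(-10))*83 - 86 = -(-6 + (-5 + 2*9))/10*83 - 86 = -(-6 + (-5 + 18))/10*83 - 86 = -(-6 + 13)/10*83 - 86 = -⅒*7*83 - 86 = -7/10*83 - 86 = -581/10 - 86 = -1441/10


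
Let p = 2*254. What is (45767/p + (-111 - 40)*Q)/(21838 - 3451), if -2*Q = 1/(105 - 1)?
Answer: 799687/161903664 ≈ 0.0049393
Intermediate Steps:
p = 508
Q = -1/208 (Q = -1/(2*(105 - 1)) = -½/104 = -½*1/104 = -1/208 ≈ -0.0048077)
(45767/p + (-111 - 40)*Q)/(21838 - 3451) = (45767/508 + (-111 - 40)*(-1/208))/(21838 - 3451) = (45767*(1/508) - 151*(-1/208))/18387 = (45767/508 + 151/208)*(1/18387) = (2399061/26416)*(1/18387) = 799687/161903664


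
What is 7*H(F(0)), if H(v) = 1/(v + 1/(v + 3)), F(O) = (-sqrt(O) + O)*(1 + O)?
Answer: 21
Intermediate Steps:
F(O) = (1 + O)*(O - sqrt(O)) (F(O) = (O - sqrt(O))*(1 + O) = (1 + O)*(O - sqrt(O)))
H(v) = 1/(v + 1/(3 + v))
7*H(F(0)) = 7*((3 + (0 + 0**2 - sqrt(0) - 0**(3/2)))/(1 + (0 + 0**2 - sqrt(0) - 0**(3/2))**2 + 3*(0 + 0**2 - sqrt(0) - 0**(3/2)))) = 7*((3 + (0 + 0 - 1*0 - 1*0))/(1 + (0 + 0 - 1*0 - 1*0)**2 + 3*(0 + 0 - 1*0 - 1*0))) = 7*((3 + (0 + 0 + 0 + 0))/(1 + (0 + 0 + 0 + 0)**2 + 3*(0 + 0 + 0 + 0))) = 7*((3 + 0)/(1 + 0**2 + 3*0)) = 7*(3/(1 + 0 + 0)) = 7*(3/1) = 7*(1*3) = 7*3 = 21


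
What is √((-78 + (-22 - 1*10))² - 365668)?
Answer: 4*I*√22098 ≈ 594.62*I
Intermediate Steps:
√((-78 + (-22 - 1*10))² - 365668) = √((-78 + (-22 - 10))² - 365668) = √((-78 - 32)² - 365668) = √((-110)² - 365668) = √(12100 - 365668) = √(-353568) = 4*I*√22098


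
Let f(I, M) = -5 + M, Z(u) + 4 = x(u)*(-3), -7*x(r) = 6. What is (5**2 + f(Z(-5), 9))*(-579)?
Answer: -16791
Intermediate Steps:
x(r) = -6/7 (x(r) = -1/7*6 = -6/7)
Z(u) = -10/7 (Z(u) = -4 - 6/7*(-3) = -4 + 18/7 = -10/7)
(5**2 + f(Z(-5), 9))*(-579) = (5**2 + (-5 + 9))*(-579) = (25 + 4)*(-579) = 29*(-579) = -16791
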